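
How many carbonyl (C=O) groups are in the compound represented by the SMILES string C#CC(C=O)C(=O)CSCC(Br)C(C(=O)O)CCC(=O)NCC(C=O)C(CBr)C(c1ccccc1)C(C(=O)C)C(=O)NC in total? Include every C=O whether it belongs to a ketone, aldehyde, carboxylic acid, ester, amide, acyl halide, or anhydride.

7

CH(CHO): aldehyde, 1 C=O (running total 1).
CO: ketone, 1 C=O (running total 2).
CH(COOH): carboxylic acid, 1 C=O (running total 3).
CH2CONHCH2: amide, 1 C=O (running total 4).
CH(CHO): aldehyde, 1 C=O (running total 5).
CH(COCH3): ketone, 1 C=O (running total 6).
CONHCH3: amide, 1 C=O (running total 7).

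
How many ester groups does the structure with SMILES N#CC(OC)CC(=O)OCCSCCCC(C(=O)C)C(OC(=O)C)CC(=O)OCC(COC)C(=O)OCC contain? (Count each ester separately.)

4

N≡C–: carbon triple-bonded to nitrogen → nitrile.
pendant –OCH3: C–O–C with sp³ C, no adjacent C=O → ether.
–C(=O)–O–C with C on the carbonyl side → ester.
C–S–C linkage → sulfide (thioether).
pendant –COCH3: carbonyl C bonded to two carbons → ketone.
pendant –OC(=O)CH3: an acyloxy group → ester.
–C(=O)–O–C with C on the carbonyl side → ester.
pendant –CH2OCH3: C–O–C linkage → ether.
–C(=O)OCH2CH3: carbonyl C bonded to C and to –OEt → ester.
Ester appears at: CH2COOCH2, CH(OCOCH3), CH2COOCH2, COOCH2CH3 → 4.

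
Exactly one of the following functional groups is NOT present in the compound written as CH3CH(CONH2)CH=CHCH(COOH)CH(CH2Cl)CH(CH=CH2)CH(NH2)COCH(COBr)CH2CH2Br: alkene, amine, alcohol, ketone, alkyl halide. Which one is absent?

alcohol

alkyl halide: present (CH(CH2Cl) — pendant –CH2X: halogen on sp³ carbon → alkyl halide).
amine: present (CH(NH2) — –NH2 on an sp³ carbon with no adjacent C=O → amine).
alkene: present (CH=CH — C=C double bond → alkene).
ketone: present (CO — –C(=O)– with carbon on both sides → ketone).
alcohol: absent. In CH(COOH), the –OH sits on a carbonyl carbon, making it part of a carboxylic acid, not an alcohol.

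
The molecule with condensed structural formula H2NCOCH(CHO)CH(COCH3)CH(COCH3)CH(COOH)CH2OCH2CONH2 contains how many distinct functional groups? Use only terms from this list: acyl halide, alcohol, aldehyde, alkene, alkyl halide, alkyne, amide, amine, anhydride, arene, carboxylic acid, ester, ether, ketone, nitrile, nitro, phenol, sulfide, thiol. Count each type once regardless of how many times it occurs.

5

–C(=O)NH2: carbonyl C bonded to C and to N → amide (the N is not a separate amine).
pendant –CHO: carbonyl C bonded to C and H → aldehyde.
pendant –COCH3: carbonyl C bonded to two carbons → ketone.
pendant –COCH3: carbonyl C bonded to two carbons → ketone.
pendant –COOH: carbonyl C bonded to C and –OH → carboxylic acid.
C–O–C with sp³ carbons on both sides and no adjacent C=O → ether.
–C(=O)NH2: carbonyl C bonded to C and to N → amide (the N is not a separate amine).
Distinct types present: aldehyde, amide, carboxylic acid, ether, ketone.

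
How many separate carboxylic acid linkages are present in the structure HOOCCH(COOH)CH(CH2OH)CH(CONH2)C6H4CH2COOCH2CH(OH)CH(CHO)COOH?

–COOH: carbonyl C bonded to –OH and C → carboxylic acid (the –OH is not a separate alcohol).
pendant –COOH: carbonyl C bonded to C and –OH → carboxylic acid.
pendant –CH2OH on an sp³ backbone C → alcohol.
pendant –CONH2: carbonyl C bonded to C and N → amide.
para-disubstituted benzene ring → arene.
–C(=O)–O–C with C on the carbonyl side → ester.
–OH on an sp³ carbon → alcohol (secondary).
pendant –CHO: carbonyl C bonded to C and H → aldehyde.
–COOH: carbonyl C bonded to –OH and C → carboxylic acid (the –OH is not a separate alcohol).
Carboxylic acid appears at: HOOC, CH(COOH), COOH → 3.

3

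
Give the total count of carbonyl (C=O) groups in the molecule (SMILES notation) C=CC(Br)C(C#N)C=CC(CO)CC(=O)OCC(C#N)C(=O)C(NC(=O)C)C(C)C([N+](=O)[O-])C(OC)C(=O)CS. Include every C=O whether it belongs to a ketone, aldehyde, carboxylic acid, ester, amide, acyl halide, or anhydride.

CH2COOCH2: ester, 1 C=O (running total 1).
CO: ketone, 1 C=O (running total 2).
CH(NHCOCH3): amide, 1 C=O (running total 3).
CO: ketone, 1 C=O (running total 4).

4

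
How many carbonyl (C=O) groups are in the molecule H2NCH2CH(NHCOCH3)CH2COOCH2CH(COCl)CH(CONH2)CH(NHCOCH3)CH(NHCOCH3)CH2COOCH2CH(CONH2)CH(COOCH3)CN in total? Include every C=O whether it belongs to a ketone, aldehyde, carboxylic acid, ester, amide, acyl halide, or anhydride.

CH(NHCOCH3): amide, 1 C=O (running total 1).
CH2COOCH2: ester, 1 C=O (running total 2).
CH(COCl): acyl halide, 1 C=O (running total 3).
CH(CONH2): amide, 1 C=O (running total 4).
CH(NHCOCH3): amide, 1 C=O (running total 5).
CH(NHCOCH3): amide, 1 C=O (running total 6).
CH2COOCH2: ester, 1 C=O (running total 7).
CH(CONH2): amide, 1 C=O (running total 8).
CH(COOCH3): ester, 1 C=O (running total 9).

9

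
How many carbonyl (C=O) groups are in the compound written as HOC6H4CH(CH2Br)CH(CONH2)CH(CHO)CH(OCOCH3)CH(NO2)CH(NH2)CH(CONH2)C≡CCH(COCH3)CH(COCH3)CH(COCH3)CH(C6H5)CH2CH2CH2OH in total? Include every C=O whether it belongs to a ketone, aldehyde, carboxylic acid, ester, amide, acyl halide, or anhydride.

CH(CONH2): amide, 1 C=O (running total 1).
CH(CHO): aldehyde, 1 C=O (running total 2).
CH(OCOCH3): ester, 1 C=O (running total 3).
CH(CONH2): amide, 1 C=O (running total 4).
CH(COCH3): ketone, 1 C=O (running total 5).
CH(COCH3): ketone, 1 C=O (running total 6).
CH(COCH3): ketone, 1 C=O (running total 7).

7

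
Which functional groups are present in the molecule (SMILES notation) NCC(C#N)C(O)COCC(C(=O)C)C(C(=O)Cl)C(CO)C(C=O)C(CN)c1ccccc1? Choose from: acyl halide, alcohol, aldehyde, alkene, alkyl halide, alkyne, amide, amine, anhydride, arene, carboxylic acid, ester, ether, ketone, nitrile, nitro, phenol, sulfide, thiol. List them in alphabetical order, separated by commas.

acyl halide, alcohol, aldehyde, amine, arene, ether, ketone, nitrile

–NH2 on an sp³ carbon with no adjacent C=O → amine.
pendant –C≡N: nitrile.
–OH on an sp³ carbon → alcohol (secondary).
C–O–C with sp³ carbons on both sides and no adjacent C=O → ether.
pendant –COCH3: carbonyl C bonded to two carbons → ketone.
pendant –C(=O)X: carbonyl C bonded to C and halogen → acyl halide.
pendant –CH2OH on an sp³ backbone C → alcohol.
pendant –CHO: carbonyl C bonded to C and H → aldehyde.
pendant –CH2NH2: N on sp³ C, no adjacent C=O → amine.
–C6H5 phenyl ring → arene.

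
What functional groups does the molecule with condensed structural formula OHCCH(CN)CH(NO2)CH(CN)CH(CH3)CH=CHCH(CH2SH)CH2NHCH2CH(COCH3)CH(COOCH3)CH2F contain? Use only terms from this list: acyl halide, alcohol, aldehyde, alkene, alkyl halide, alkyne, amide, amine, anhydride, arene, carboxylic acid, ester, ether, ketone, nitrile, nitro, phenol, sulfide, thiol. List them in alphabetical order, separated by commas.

terminal –CHO: carbonyl C bonded to H and C → aldehyde.
pendant –C≡N: nitrile.
–NO2 on an sp³ carbon → nitro (the N=O is not a carbonyl).
pendant –C≡N: nitrile.
C=C double bond → alkene.
pendant –CH2SH → thiol.
C–N–C with sp³ carbons and no adjacent C=O → amine (secondary).
pendant –COCH3: carbonyl C bonded to two carbons → ketone.
pendant –COOCH3: carbonyl C bonded to C and –OCH3 → ester.
halogen on an sp³ carbon → alkyl halide.

aldehyde, alkene, alkyl halide, amine, ester, ketone, nitrile, nitro, thiol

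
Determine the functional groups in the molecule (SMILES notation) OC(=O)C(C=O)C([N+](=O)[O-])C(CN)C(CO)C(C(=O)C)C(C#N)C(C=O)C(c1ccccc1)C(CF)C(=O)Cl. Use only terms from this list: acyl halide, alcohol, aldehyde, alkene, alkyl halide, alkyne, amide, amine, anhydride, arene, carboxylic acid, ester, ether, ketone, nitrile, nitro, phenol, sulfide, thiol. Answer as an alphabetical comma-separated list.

Taking each segment in turn:
  HOOC: –COOH: carbonyl C bonded to –OH and C → carboxylic acid (the –OH is not a separate alcohol).
  CH(CHO): pendant –CHO: carbonyl C bonded to C and H → aldehyde.
  CH(NO2): –NO2 on an sp³ carbon → nitro (the N=O is not a carbonyl).
  CH(CH2NH2): pendant –CH2NH2: N on sp³ C, no adjacent C=O → amine.
  CH(CH2OH): pendant –CH2OH on an sp³ backbone C → alcohol.
  CH(COCH3): pendant –COCH3: carbonyl C bonded to two carbons → ketone.
  CH(CN): pendant –C≡N: nitrile.
  CH(CHO): pendant –CHO: carbonyl C bonded to C and H → aldehyde.
  CH(C6H5): pendant –C6H5: benzene ring → arene.
  CH(CH2F): pendant –CH2X: halogen on sp³ carbon → alkyl halide.
  COCl: –C(=O)Cl: carbonyl C bonded to C and to a halogen → acyl halide (not alkyl halide).

acyl halide, alcohol, aldehyde, alkyl halide, amine, arene, carboxylic acid, ketone, nitrile, nitro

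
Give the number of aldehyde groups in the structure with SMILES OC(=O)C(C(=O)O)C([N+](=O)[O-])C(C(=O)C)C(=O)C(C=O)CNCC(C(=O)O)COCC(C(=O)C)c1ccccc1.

1

Taking each segment in turn:
  HOOC: –COOH: carbonyl C bonded to –OH and C → carboxylic acid (the –OH is not a separate alcohol).
  CH(COOH): pendant –COOH: carbonyl C bonded to C and –OH → carboxylic acid.
  CH(NO2): –NO2 on an sp³ carbon → nitro (the N=O is not a carbonyl).
  CH(COCH3): pendant –COCH3: carbonyl C bonded to two carbons → ketone.
  CO: –C(=O)– with carbon on both sides → ketone.
  CH(CHO): pendant –CHO: carbonyl C bonded to C and H → aldehyde.
  CH2NHCH2: C–N–C with sp³ carbons and no adjacent C=O → amine (secondary).
  CH(COOH): pendant –COOH: carbonyl C bonded to C and –OH → carboxylic acid.
  CH2OCH2: C–O–C with sp³ carbons on both sides and no adjacent C=O → ether.
  CH(COCH3): pendant –COCH3: carbonyl C bonded to two carbons → ketone.
  C6H5: –C6H5 phenyl ring → arene.
Aldehyde appears at: CH(CHO) → 1.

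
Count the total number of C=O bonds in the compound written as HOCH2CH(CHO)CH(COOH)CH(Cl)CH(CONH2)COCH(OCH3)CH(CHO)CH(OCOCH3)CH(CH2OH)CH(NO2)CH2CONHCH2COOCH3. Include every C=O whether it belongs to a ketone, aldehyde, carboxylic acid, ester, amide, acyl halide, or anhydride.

CH(CHO): aldehyde, 1 C=O (running total 1).
CH(COOH): carboxylic acid, 1 C=O (running total 2).
CH(CONH2): amide, 1 C=O (running total 3).
CO: ketone, 1 C=O (running total 4).
CH(CHO): aldehyde, 1 C=O (running total 5).
CH(OCOCH3): ester, 1 C=O (running total 6).
CH2CONHCH2: amide, 1 C=O (running total 7).
COOCH3: ester, 1 C=O (running total 8).

8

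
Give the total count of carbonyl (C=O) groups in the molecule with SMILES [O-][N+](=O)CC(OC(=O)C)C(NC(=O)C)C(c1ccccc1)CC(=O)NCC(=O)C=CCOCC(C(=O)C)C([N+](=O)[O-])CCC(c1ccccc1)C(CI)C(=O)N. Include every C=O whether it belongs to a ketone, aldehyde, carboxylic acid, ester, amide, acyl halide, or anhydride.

6

CH(OCOCH3): ester, 1 C=O (running total 1).
CH(NHCOCH3): amide, 1 C=O (running total 2).
CH2CONHCH2: amide, 1 C=O (running total 3).
CO: ketone, 1 C=O (running total 4).
CH(COCH3): ketone, 1 C=O (running total 5).
CONH2: amide, 1 C=O (running total 6).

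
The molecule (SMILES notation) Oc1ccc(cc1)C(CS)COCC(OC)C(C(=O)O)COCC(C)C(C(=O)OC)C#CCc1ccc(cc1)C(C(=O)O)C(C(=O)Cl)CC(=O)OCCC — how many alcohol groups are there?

0

Taking each segment in turn:
  HOC6H4: –OH attached directly to an aromatic ring → phenol (not alcohol); the ring itself is an arene.
  CH(CH2SH): pendant –CH2SH → thiol.
  CH2OCH2: C–O–C with sp³ carbons on both sides and no adjacent C=O → ether.
  CH(OCH3): pendant –OCH3: C–O–C with sp³ C, no adjacent C=O → ether.
  CH(COOH): pendant –COOH: carbonyl C bonded to C and –OH → carboxylic acid.
  CH2OCH2: C–O–C with sp³ carbons on both sides and no adjacent C=O → ether.
  CH(COOCH3): pendant –COOCH3: carbonyl C bonded to C and –OCH3 → ester.
  C≡C: C≡C triple bond → alkyne.
  C6H4: para-disubstituted benzene ring → arene.
  CH(COOH): pendant –COOH: carbonyl C bonded to C and –OH → carboxylic acid.
  CH(COCl): pendant –C(=O)X: carbonyl C bonded to C and halogen → acyl halide.
  CH2COOCH2: –C(=O)–O–C with C on the carbonyl side → ester.
No segment is a alcohol: HOC6H4 is arene/phenol, not alcohol; CH(CH2SH) is thiol, not alcohol; CH2OCH2 is ether, not alcohol. → 0.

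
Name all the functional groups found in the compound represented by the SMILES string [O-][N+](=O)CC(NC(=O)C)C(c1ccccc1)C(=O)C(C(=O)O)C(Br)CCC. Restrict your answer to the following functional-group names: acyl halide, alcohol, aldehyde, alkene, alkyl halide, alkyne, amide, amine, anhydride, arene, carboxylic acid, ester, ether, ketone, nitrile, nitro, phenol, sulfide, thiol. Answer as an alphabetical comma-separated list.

Working along the chain:
  O2NCH2: –NO2 on carbon → nitro group.
  CH(NHCOCH3): pendant –NHC(=O)CH3: N bonded to a carbonyl → amide (not amine).
  CH(C6H5): pendant –C6H5: benzene ring → arene.
  CO: –C(=O)– with carbon on both sides → ketone.
  CH(COOH): pendant –COOH: carbonyl C bonded to C and –OH → carboxylic acid.
  CH(Br): halogen on an sp³ carbon → alkyl halide.

alkyl halide, amide, arene, carboxylic acid, ketone, nitro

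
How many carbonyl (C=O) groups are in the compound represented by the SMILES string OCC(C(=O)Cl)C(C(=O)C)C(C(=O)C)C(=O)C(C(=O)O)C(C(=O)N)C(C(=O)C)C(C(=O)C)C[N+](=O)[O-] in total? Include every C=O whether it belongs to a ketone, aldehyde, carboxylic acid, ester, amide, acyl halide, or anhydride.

CH(COCl): acyl halide, 1 C=O (running total 1).
CH(COCH3): ketone, 1 C=O (running total 2).
CH(COCH3): ketone, 1 C=O (running total 3).
CO: ketone, 1 C=O (running total 4).
CH(COOH): carboxylic acid, 1 C=O (running total 5).
CH(CONH2): amide, 1 C=O (running total 6).
CH(COCH3): ketone, 1 C=O (running total 7).
CH(COCH3): ketone, 1 C=O (running total 8).

8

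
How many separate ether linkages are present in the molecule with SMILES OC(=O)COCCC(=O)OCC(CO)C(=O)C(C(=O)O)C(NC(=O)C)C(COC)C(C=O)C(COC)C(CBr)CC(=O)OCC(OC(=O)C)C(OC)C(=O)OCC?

Working along the chain:
  HOOC: –COOH: carbonyl C bonded to –OH and C → carboxylic acid (the –OH is not a separate alcohol).
  CH2OCH2: C–O–C with sp³ carbons on both sides and no adjacent C=O → ether.
  CH2COOCH2: –C(=O)–O–C with C on the carbonyl side → ester.
  CH(CH2OH): pendant –CH2OH on an sp³ backbone C → alcohol.
  CO: –C(=O)– with carbon on both sides → ketone.
  CH(COOH): pendant –COOH: carbonyl C bonded to C and –OH → carboxylic acid.
  CH(NHCOCH3): pendant –NHC(=O)CH3: N bonded to a carbonyl → amide (not amine).
  CH(CH2OCH3): pendant –CH2OCH3: C–O–C linkage → ether.
  CH(CHO): pendant –CHO: carbonyl C bonded to C and H → aldehyde.
  CH(CH2OCH3): pendant –CH2OCH3: C–O–C linkage → ether.
  CH(CH2Br): pendant –CH2X: halogen on sp³ carbon → alkyl halide.
  CH2COOCH2: –C(=O)–O–C with C on the carbonyl side → ester.
  CH(OCOCH3): pendant –OC(=O)CH3: an acyloxy group → ester.
  CH(OCH3): pendant –OCH3: C–O–C with sp³ C, no adjacent C=O → ether.
  COOCH2CH3: –C(=O)OCH2CH3: carbonyl C bonded to C and to –OEt → ester.
Ether appears at: CH2OCH2, CH(CH2OCH3), CH(CH2OCH3), CH(OCH3) → 4.

4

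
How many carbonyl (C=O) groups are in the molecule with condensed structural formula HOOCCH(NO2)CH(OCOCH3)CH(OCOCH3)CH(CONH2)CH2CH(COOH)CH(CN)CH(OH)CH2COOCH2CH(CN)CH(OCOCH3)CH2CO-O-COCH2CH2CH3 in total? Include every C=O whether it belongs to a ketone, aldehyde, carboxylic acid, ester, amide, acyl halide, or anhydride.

HOOC: carboxylic acid, 1 C=O (running total 1).
CH(OCOCH3): ester, 1 C=O (running total 2).
CH(OCOCH3): ester, 1 C=O (running total 3).
CH(CONH2): amide, 1 C=O (running total 4).
CH(COOH): carboxylic acid, 1 C=O (running total 5).
CH2COOCH2: ester, 1 C=O (running total 6).
CH(OCOCH3): ester, 1 C=O (running total 7).
CH2CO-O-COCH2: anhydride, 2 C=O (running total 9).

9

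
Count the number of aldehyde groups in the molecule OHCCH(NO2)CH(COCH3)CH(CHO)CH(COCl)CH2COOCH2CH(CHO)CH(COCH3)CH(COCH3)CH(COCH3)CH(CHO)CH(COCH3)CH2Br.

Taking each segment in turn:
  OHC: terminal –CHO: carbonyl C bonded to H and C → aldehyde.
  CH(NO2): –NO2 on an sp³ carbon → nitro (the N=O is not a carbonyl).
  CH(COCH3): pendant –COCH3: carbonyl C bonded to two carbons → ketone.
  CH(CHO): pendant –CHO: carbonyl C bonded to C and H → aldehyde.
  CH(COCl): pendant –C(=O)X: carbonyl C bonded to C and halogen → acyl halide.
  CH2COOCH2: –C(=O)–O–C with C on the carbonyl side → ester.
  CH(CHO): pendant –CHO: carbonyl C bonded to C and H → aldehyde.
  CH(COCH3): pendant –COCH3: carbonyl C bonded to two carbons → ketone.
  CH(COCH3): pendant –COCH3: carbonyl C bonded to two carbons → ketone.
  CH(COCH3): pendant –COCH3: carbonyl C bonded to two carbons → ketone.
  CH(CHO): pendant –CHO: carbonyl C bonded to C and H → aldehyde.
  CH(COCH3): pendant –COCH3: carbonyl C bonded to two carbons → ketone.
  CH2Br: halogen on an sp³ carbon → alkyl halide.
Aldehyde appears at: OHC, CH(CHO), CH(CHO), CH(CHO) → 4.

4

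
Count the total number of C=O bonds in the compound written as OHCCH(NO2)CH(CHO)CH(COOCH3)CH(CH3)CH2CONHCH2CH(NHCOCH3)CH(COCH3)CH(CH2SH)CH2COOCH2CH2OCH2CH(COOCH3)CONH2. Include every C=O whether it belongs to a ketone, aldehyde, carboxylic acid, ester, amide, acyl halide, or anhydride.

9

OHC: aldehyde, 1 C=O (running total 1).
CH(CHO): aldehyde, 1 C=O (running total 2).
CH(COOCH3): ester, 1 C=O (running total 3).
CH2CONHCH2: amide, 1 C=O (running total 4).
CH(NHCOCH3): amide, 1 C=O (running total 5).
CH(COCH3): ketone, 1 C=O (running total 6).
CH2COOCH2: ester, 1 C=O (running total 7).
CH(COOCH3): ester, 1 C=O (running total 8).
CONH2: amide, 1 C=O (running total 9).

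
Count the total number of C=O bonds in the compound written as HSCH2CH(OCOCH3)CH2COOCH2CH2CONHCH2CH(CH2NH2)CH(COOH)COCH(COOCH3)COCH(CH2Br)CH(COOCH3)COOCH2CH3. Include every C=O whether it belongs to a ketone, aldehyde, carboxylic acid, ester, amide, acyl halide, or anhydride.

9

CH(OCOCH3): ester, 1 C=O (running total 1).
CH2COOCH2: ester, 1 C=O (running total 2).
CH2CONHCH2: amide, 1 C=O (running total 3).
CH(COOH): carboxylic acid, 1 C=O (running total 4).
CO: ketone, 1 C=O (running total 5).
CH(COOCH3): ester, 1 C=O (running total 6).
CO: ketone, 1 C=O (running total 7).
CH(COOCH3): ester, 1 C=O (running total 8).
COOCH2CH3: ester, 1 C=O (running total 9).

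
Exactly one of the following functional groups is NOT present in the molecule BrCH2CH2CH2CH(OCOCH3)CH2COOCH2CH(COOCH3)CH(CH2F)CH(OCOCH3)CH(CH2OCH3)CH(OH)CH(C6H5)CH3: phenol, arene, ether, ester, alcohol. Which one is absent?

alcohol: present (CH(OH) — –OH on an sp³ carbon → alcohol (secondary)).
arene: present (CH(C6H5) — pendant –C6H5: benzene ring → arene).
ester: present (CH(OCOCH3) — pendant –OC(=O)CH3: an acyloxy group → ester).
ether: present (CH(CH2OCH3) — pendant –CH2OCH3: C–O–C linkage → ether).
phenol: absent. In CH(OH), the –OH is on an sp³ carbon, not on an aromatic ring, so it is an alcohol.

phenol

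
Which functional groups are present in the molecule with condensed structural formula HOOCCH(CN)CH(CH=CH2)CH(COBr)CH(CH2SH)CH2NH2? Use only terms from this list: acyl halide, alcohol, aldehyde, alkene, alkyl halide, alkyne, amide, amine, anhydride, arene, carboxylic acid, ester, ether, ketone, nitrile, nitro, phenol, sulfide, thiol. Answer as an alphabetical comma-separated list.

acyl halide, alkene, amine, carboxylic acid, nitrile, thiol

–COOH: carbonyl C bonded to –OH and C → carboxylic acid (the –OH is not a separate alcohol).
pendant –C≡N: nitrile.
pendant –CH=CH2: C=C double bond → alkene.
pendant –C(=O)X: carbonyl C bonded to C and halogen → acyl halide.
pendant –CH2SH → thiol.
–NH2 on an sp³ carbon with no adjacent C=O → amine.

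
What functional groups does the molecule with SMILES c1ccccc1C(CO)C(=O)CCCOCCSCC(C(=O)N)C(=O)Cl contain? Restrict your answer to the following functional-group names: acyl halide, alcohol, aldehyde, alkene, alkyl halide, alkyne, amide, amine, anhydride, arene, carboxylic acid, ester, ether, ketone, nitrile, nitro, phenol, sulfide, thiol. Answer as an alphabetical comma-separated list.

acyl halide, alcohol, amide, arene, ether, ketone, sulfide

Reading the structure from left to right:
  C6H5: C6H5– phenyl ring → arene.
  CH(CH2OH): pendant –CH2OH on an sp³ backbone C → alcohol.
  CO: –C(=O)– with carbon on both sides → ketone.
  CH2OCH2: C–O–C with sp³ carbons on both sides and no adjacent C=O → ether.
  CH2SCH2: C–S–C linkage → sulfide (thioether).
  CH(CONH2): pendant –CONH2: carbonyl C bonded to C and N → amide.
  COCl: –C(=O)Cl: carbonyl C bonded to C and to a halogen → acyl halide (not alkyl halide).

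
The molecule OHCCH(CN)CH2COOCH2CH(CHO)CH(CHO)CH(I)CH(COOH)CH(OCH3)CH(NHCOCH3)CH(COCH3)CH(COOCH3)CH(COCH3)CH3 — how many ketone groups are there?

terminal –CHO: carbonyl C bonded to H and C → aldehyde.
pendant –C≡N: nitrile.
–C(=O)–O–C with C on the carbonyl side → ester.
pendant –CHO: carbonyl C bonded to C and H → aldehyde.
pendant –CHO: carbonyl C bonded to C and H → aldehyde.
halogen on an sp³ carbon → alkyl halide.
pendant –COOH: carbonyl C bonded to C and –OH → carboxylic acid.
pendant –OCH3: C–O–C with sp³ C, no adjacent C=O → ether.
pendant –NHC(=O)CH3: N bonded to a carbonyl → amide (not amine).
pendant –COCH3: carbonyl C bonded to two carbons → ketone.
pendant –COOCH3: carbonyl C bonded to C and –OCH3 → ester.
pendant –COCH3: carbonyl C bonded to two carbons → ketone.
Ketone appears at: CH(COCH3), CH(COCH3) → 2.

2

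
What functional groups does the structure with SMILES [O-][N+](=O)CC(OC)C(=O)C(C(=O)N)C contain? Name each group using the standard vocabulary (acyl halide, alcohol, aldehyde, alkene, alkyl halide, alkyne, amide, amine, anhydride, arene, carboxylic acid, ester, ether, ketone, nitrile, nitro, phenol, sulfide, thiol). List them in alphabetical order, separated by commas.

amide, ether, ketone, nitro

–NO2 on carbon → nitro group.
pendant –OCH3: C–O–C with sp³ C, no adjacent C=O → ether.
–C(=O)– with carbon on both sides → ketone.
pendant –CONH2: carbonyl C bonded to C and N → amide.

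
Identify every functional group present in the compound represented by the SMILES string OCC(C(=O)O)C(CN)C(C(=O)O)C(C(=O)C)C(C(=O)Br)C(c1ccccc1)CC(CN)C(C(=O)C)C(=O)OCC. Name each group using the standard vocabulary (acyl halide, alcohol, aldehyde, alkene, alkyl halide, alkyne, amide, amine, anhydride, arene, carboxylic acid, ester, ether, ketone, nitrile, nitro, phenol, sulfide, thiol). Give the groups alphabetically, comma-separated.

Taking each segment in turn:
  HOCH2: HO– on an sp³ carbon → alcohol.
  CH(COOH): pendant –COOH: carbonyl C bonded to C and –OH → carboxylic acid.
  CH(CH2NH2): pendant –CH2NH2: N on sp³ C, no adjacent C=O → amine.
  CH(COOH): pendant –COOH: carbonyl C bonded to C and –OH → carboxylic acid.
  CH(COCH3): pendant –COCH3: carbonyl C bonded to two carbons → ketone.
  CH(COBr): pendant –C(=O)X: carbonyl C bonded to C and halogen → acyl halide.
  CH(C6H5): pendant –C6H5: benzene ring → arene.
  CH(CH2NH2): pendant –CH2NH2: N on sp³ C, no adjacent C=O → amine.
  CH(COCH3): pendant –COCH3: carbonyl C bonded to two carbons → ketone.
  COOCH2CH3: –C(=O)OCH2CH3: carbonyl C bonded to C and to –OEt → ester.

acyl halide, alcohol, amine, arene, carboxylic acid, ester, ketone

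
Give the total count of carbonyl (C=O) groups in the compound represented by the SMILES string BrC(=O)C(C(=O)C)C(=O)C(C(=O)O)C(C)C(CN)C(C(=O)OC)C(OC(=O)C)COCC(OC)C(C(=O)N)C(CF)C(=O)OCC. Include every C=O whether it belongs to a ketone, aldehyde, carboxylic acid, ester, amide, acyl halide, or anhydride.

8

BrCO: acyl halide, 1 C=O (running total 1).
CH(COCH3): ketone, 1 C=O (running total 2).
CO: ketone, 1 C=O (running total 3).
CH(COOH): carboxylic acid, 1 C=O (running total 4).
CH(COOCH3): ester, 1 C=O (running total 5).
CH(OCOCH3): ester, 1 C=O (running total 6).
CH(CONH2): amide, 1 C=O (running total 7).
COOCH2CH3: ester, 1 C=O (running total 8).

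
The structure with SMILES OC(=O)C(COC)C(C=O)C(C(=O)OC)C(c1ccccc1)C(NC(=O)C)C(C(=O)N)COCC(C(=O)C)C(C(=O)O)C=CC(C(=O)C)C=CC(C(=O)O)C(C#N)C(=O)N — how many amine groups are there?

0

Taking each segment in turn:
  HOOC: –COOH: carbonyl C bonded to –OH and C → carboxylic acid (the –OH is not a separate alcohol).
  CH(CH2OCH3): pendant –CH2OCH3: C–O–C linkage → ether.
  CH(CHO): pendant –CHO: carbonyl C bonded to C and H → aldehyde.
  CH(COOCH3): pendant –COOCH3: carbonyl C bonded to C and –OCH3 → ester.
  CH(C6H5): pendant –C6H5: benzene ring → arene.
  CH(NHCOCH3): pendant –NHC(=O)CH3: N bonded to a carbonyl → amide (not amine).
  CH(CONH2): pendant –CONH2: carbonyl C bonded to C and N → amide.
  CH2OCH2: C–O–C with sp³ carbons on both sides and no adjacent C=O → ether.
  CH(COCH3): pendant –COCH3: carbonyl C bonded to two carbons → ketone.
  CH(COOH): pendant –COOH: carbonyl C bonded to C and –OH → carboxylic acid.
  CH=CH: C=C double bond → alkene.
  CH(COCH3): pendant –COCH3: carbonyl C bonded to two carbons → ketone.
  CH=CH: C=C double bond → alkene.
  CH(COOH): pendant –COOH: carbonyl C bonded to C and –OH → carboxylic acid.
  CH(CN): pendant –C≡N: nitrile.
  CONH2: –C(=O)NH2: carbonyl C bonded to C and to N → amide (the N is not a separate amine).
No segment is a amine: CH(NHCOCH3) is amide, not amine; CH(CONH2) is amide, not amine; CH(CN) is nitrile, not amine. → 0.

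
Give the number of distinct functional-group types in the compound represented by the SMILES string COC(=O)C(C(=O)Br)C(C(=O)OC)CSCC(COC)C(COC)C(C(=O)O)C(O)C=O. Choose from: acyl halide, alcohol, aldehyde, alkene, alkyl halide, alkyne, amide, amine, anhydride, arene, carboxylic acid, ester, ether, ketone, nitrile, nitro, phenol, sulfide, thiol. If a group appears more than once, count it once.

7

CH3O–C(=O)–: carbonyl C bonded to C and to –OCH3 → ester (not ketone + ether).
pendant –C(=O)X: carbonyl C bonded to C and halogen → acyl halide.
pendant –COOCH3: carbonyl C bonded to C and –OCH3 → ester.
C–S–C linkage → sulfide (thioether).
pendant –CH2OCH3: C–O–C linkage → ether.
pendant –CH2OCH3: C–O–C linkage → ether.
pendant –COOH: carbonyl C bonded to C and –OH → carboxylic acid.
–OH on an sp³ carbon → alcohol (secondary).
terminal –CHO: carbonyl C bonded to H and C → aldehyde.
Distinct types present: acyl halide, alcohol, aldehyde, carboxylic acid, ester, ether, sulfide.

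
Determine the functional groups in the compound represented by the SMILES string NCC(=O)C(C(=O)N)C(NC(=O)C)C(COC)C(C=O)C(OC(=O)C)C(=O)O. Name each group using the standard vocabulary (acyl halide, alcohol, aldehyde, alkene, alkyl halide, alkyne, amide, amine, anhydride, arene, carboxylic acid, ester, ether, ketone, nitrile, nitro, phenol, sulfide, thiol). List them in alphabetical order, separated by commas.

aldehyde, amide, amine, carboxylic acid, ester, ether, ketone

Working along the chain:
  H2NCH2: –NH2 on an sp³ carbon with no adjacent C=O → amine.
  CO: –C(=O)– with carbon on both sides → ketone.
  CH(CONH2): pendant –CONH2: carbonyl C bonded to C and N → amide.
  CH(NHCOCH3): pendant –NHC(=O)CH3: N bonded to a carbonyl → amide (not amine).
  CH(CH2OCH3): pendant –CH2OCH3: C–O–C linkage → ether.
  CH(CHO): pendant –CHO: carbonyl C bonded to C and H → aldehyde.
  CH(OCOCH3): pendant –OC(=O)CH3: an acyloxy group → ester.
  COOH: –COOH: carbonyl C bonded to –OH and C → carboxylic acid (the –OH is not a separate alcohol).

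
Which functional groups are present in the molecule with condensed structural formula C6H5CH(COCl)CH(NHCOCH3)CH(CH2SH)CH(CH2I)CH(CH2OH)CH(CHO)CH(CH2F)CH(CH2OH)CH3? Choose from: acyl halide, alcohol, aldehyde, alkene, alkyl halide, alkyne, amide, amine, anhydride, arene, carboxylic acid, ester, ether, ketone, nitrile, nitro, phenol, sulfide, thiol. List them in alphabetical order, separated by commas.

Taking each segment in turn:
  C6H5: C6H5– phenyl ring → arene.
  CH(COCl): pendant –C(=O)X: carbonyl C bonded to C and halogen → acyl halide.
  CH(NHCOCH3): pendant –NHC(=O)CH3: N bonded to a carbonyl → amide (not amine).
  CH(CH2SH): pendant –CH2SH → thiol.
  CH(CH2I): pendant –CH2X: halogen on sp³ carbon → alkyl halide.
  CH(CH2OH): pendant –CH2OH on an sp³ backbone C → alcohol.
  CH(CHO): pendant –CHO: carbonyl C bonded to C and H → aldehyde.
  CH(CH2F): pendant –CH2X: halogen on sp³ carbon → alkyl halide.
  CH(CH2OH): pendant –CH2OH on an sp³ backbone C → alcohol.

acyl halide, alcohol, aldehyde, alkyl halide, amide, arene, thiol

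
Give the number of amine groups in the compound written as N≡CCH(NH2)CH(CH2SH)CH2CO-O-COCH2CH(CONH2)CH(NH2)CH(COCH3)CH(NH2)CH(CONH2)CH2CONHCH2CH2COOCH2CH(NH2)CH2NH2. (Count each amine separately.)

Reading the structure from left to right:
  N≡C: N≡C–: carbon triple-bonded to nitrogen → nitrile.
  CH(NH2): –NH2 on an sp³ carbon with no adjacent C=O → amine.
  CH(CH2SH): pendant –CH2SH → thiol.
  CH2CO-O-COCH2: two acyl groups sharing one oxygen, –C(=O)–O–C(=O)– → anhydride.
  CH(CONH2): pendant –CONH2: carbonyl C bonded to C and N → amide.
  CH(NH2): –NH2 on an sp³ carbon with no adjacent C=O → amine.
  CH(COCH3): pendant –COCH3: carbonyl C bonded to two carbons → ketone.
  CH(NH2): –NH2 on an sp³ carbon with no adjacent C=O → amine.
  CH(CONH2): pendant –CONH2: carbonyl C bonded to C and N → amide.
  CH2CONHCH2: –C(=O)–N– linkage → amide (the N is not an amine).
  CH2COOCH2: –C(=O)–O–C with C on the carbonyl side → ester.
  CH(NH2): –NH2 on an sp³ carbon with no adjacent C=O → amine.
  CH2NH2: –NH2 on an sp³ carbon with no adjacent C=O → amine.
Amine appears at: CH(NH2), CH(NH2), CH(NH2), CH(NH2), CH2NH2 → 5.

5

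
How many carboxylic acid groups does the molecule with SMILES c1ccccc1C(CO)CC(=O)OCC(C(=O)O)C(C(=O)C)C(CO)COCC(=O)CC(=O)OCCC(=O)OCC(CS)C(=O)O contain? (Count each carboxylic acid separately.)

Working along the chain:
  C6H5: C6H5– phenyl ring → arene.
  CH(CH2OH): pendant –CH2OH on an sp³ backbone C → alcohol.
  CH2COOCH2: –C(=O)–O–C with C on the carbonyl side → ester.
  CH(COOH): pendant –COOH: carbonyl C bonded to C and –OH → carboxylic acid.
  CH(COCH3): pendant –COCH3: carbonyl C bonded to two carbons → ketone.
  CH(CH2OH): pendant –CH2OH on an sp³ backbone C → alcohol.
  CH2OCH2: C–O–C with sp³ carbons on both sides and no adjacent C=O → ether.
  CO: –C(=O)– with carbon on both sides → ketone.
  CH2COOCH2: –C(=O)–O–C with C on the carbonyl side → ester.
  CH2COOCH2: –C(=O)–O–C with C on the carbonyl side → ester.
  CH(CH2SH): pendant –CH2SH → thiol.
  COOH: –COOH: carbonyl C bonded to –OH and C → carboxylic acid (the –OH is not a separate alcohol).
Carboxylic acid appears at: CH(COOH), COOH → 2.

2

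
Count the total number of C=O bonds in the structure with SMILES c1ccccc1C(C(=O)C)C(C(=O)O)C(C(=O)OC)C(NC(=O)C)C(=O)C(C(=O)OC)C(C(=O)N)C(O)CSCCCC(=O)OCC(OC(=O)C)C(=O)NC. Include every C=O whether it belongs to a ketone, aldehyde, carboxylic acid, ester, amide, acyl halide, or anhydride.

10

CH(COCH3): ketone, 1 C=O (running total 1).
CH(COOH): carboxylic acid, 1 C=O (running total 2).
CH(COOCH3): ester, 1 C=O (running total 3).
CH(NHCOCH3): amide, 1 C=O (running total 4).
CO: ketone, 1 C=O (running total 5).
CH(COOCH3): ester, 1 C=O (running total 6).
CH(CONH2): amide, 1 C=O (running total 7).
CH2COOCH2: ester, 1 C=O (running total 8).
CH(OCOCH3): ester, 1 C=O (running total 9).
CONHCH3: amide, 1 C=O (running total 10).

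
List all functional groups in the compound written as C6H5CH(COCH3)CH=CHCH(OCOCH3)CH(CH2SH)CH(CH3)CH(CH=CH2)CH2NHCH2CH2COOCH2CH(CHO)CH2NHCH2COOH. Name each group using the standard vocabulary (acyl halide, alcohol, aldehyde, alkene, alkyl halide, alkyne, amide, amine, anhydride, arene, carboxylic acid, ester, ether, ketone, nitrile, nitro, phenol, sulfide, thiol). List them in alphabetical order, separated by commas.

C6H5– phenyl ring → arene.
pendant –COCH3: carbonyl C bonded to two carbons → ketone.
C=C double bond → alkene.
pendant –OC(=O)CH3: an acyloxy group → ester.
pendant –CH2SH → thiol.
pendant –CH=CH2: C=C double bond → alkene.
C–N–C with sp³ carbons and no adjacent C=O → amine (secondary).
–C(=O)–O–C with C on the carbonyl side → ester.
pendant –CHO: carbonyl C bonded to C and H → aldehyde.
C–N–C with sp³ carbons and no adjacent C=O → amine (secondary).
–COOH: carbonyl C bonded to –OH and C → carboxylic acid (the –OH is not a separate alcohol).

aldehyde, alkene, amine, arene, carboxylic acid, ester, ketone, thiol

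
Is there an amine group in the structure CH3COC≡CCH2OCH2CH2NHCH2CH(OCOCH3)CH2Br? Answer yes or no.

Taking each segment in turn:
  CO: –C(=O)– with carbon on both sides → ketone.
  C≡C: C≡C triple bond → alkyne.
  CH2OCH2: C–O–C with sp³ carbons on both sides and no adjacent C=O → ether.
  CH2NHCH2: C–N–C with sp³ carbons and no adjacent C=O → amine (secondary).
  CH(OCOCH3): pendant –OC(=O)CH3: an acyloxy group → ester.
  CH2Br: halogen on an sp³ carbon → alkyl halide.
The CH2NHCH2 segment supplies the amine: C–N–C with sp³ carbons and no adjacent C=O → amine (secondary).

yes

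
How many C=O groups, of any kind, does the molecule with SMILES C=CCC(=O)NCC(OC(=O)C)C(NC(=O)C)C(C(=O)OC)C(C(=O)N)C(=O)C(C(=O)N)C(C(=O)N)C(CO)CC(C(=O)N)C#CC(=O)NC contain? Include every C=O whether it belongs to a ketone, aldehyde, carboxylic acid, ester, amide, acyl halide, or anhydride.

10

CH2CONHCH2: amide, 1 C=O (running total 1).
CH(OCOCH3): ester, 1 C=O (running total 2).
CH(NHCOCH3): amide, 1 C=O (running total 3).
CH(COOCH3): ester, 1 C=O (running total 4).
CH(CONH2): amide, 1 C=O (running total 5).
CO: ketone, 1 C=O (running total 6).
CH(CONH2): amide, 1 C=O (running total 7).
CH(CONH2): amide, 1 C=O (running total 8).
CH(CONH2): amide, 1 C=O (running total 9).
CONHCH3: amide, 1 C=O (running total 10).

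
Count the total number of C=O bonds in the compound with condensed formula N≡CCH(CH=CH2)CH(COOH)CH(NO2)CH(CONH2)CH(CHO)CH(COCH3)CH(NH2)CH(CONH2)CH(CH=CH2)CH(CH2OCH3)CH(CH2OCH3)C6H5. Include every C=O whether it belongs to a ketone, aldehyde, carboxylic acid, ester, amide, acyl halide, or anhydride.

CH(COOH): carboxylic acid, 1 C=O (running total 1).
CH(CONH2): amide, 1 C=O (running total 2).
CH(CHO): aldehyde, 1 C=O (running total 3).
CH(COCH3): ketone, 1 C=O (running total 4).
CH(CONH2): amide, 1 C=O (running total 5).

5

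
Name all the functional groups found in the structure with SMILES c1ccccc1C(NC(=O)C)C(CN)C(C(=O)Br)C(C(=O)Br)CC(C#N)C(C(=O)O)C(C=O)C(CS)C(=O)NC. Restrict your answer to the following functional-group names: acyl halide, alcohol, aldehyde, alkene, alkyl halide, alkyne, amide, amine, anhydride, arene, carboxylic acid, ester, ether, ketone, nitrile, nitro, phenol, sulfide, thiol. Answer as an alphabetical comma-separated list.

acyl halide, aldehyde, amide, amine, arene, carboxylic acid, nitrile, thiol

Taking each segment in turn:
  C6H5: C6H5– phenyl ring → arene.
  CH(NHCOCH3): pendant –NHC(=O)CH3: N bonded to a carbonyl → amide (not amine).
  CH(CH2NH2): pendant –CH2NH2: N on sp³ C, no adjacent C=O → amine.
  CH(COBr): pendant –C(=O)X: carbonyl C bonded to C and halogen → acyl halide.
  CH(COBr): pendant –C(=O)X: carbonyl C bonded to C and halogen → acyl halide.
  CH(CN): pendant –C≡N: nitrile.
  CH(COOH): pendant –COOH: carbonyl C bonded to C and –OH → carboxylic acid.
  CH(CHO): pendant –CHO: carbonyl C bonded to C and H → aldehyde.
  CH(CH2SH): pendant –CH2SH → thiol.
  CONHCH3: –C(=O)NHCH3: carbonyl C bonded to C and to N → amide (the N is not an amine).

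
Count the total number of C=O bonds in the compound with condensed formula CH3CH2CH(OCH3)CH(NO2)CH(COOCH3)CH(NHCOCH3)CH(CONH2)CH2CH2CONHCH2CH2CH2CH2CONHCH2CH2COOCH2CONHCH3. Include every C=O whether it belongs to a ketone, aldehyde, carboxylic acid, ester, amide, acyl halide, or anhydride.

7

CH(COOCH3): ester, 1 C=O (running total 1).
CH(NHCOCH3): amide, 1 C=O (running total 2).
CH(CONH2): amide, 1 C=O (running total 3).
CH2CONHCH2: amide, 1 C=O (running total 4).
CH2CONHCH2: amide, 1 C=O (running total 5).
CH2COOCH2: ester, 1 C=O (running total 6).
CONHCH3: amide, 1 C=O (running total 7).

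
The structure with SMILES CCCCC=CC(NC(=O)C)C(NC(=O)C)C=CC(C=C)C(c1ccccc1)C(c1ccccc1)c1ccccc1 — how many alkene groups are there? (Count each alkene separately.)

3

Taking each segment in turn:
  CH=CH: C=C double bond → alkene.
  CH(NHCOCH3): pendant –NHC(=O)CH3: N bonded to a carbonyl → amide (not amine).
  CH(NHCOCH3): pendant –NHC(=O)CH3: N bonded to a carbonyl → amide (not amine).
  CH=CH: C=C double bond → alkene.
  CH(CH=CH2): pendant –CH=CH2: C=C double bond → alkene.
  CH(C6H5): pendant –C6H5: benzene ring → arene.
  CH(C6H5): pendant –C6H5: benzene ring → arene.
  C6H5: –C6H5 phenyl ring → arene.
Alkene appears at: CH=CH, CH=CH, CH(CH=CH2) → 3.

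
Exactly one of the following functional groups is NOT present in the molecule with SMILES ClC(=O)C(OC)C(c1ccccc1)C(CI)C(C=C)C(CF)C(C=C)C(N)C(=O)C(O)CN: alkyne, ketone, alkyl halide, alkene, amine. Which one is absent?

amine: present (CH(NH2) — –NH2 on an sp³ carbon with no adjacent C=O → amine).
alkene: present (CH(CH=CH2) — pendant –CH=CH2: C=C double bond → alkene).
ketone: present (CO — –C(=O)– with carbon on both sides → ketone).
alkyl halide: present (CH(CH2I) — pendant –CH2X: halogen on sp³ carbon → alkyl halide).
alkyne: no segment matches this pattern.

alkyne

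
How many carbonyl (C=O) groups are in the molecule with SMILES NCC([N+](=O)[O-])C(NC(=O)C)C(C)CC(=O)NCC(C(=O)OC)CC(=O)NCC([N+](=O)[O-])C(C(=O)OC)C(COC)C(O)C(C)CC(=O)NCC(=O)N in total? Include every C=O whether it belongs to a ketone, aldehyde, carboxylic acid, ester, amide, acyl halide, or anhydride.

7

CH(NHCOCH3): amide, 1 C=O (running total 1).
CH2CONHCH2: amide, 1 C=O (running total 2).
CH(COOCH3): ester, 1 C=O (running total 3).
CH2CONHCH2: amide, 1 C=O (running total 4).
CH(COOCH3): ester, 1 C=O (running total 5).
CH2CONHCH2: amide, 1 C=O (running total 6).
CONH2: amide, 1 C=O (running total 7).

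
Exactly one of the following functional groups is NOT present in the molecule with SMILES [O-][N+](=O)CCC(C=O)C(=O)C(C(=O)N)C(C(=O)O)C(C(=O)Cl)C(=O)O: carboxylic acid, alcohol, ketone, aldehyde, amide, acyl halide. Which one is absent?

alcohol

ketone: present (CO — –C(=O)– with carbon on both sides → ketone).
acyl halide: present (CH(COCl) — pendant –C(=O)X: carbonyl C bonded to C and halogen → acyl halide).
aldehyde: present (CH(CHO) — pendant –CHO: carbonyl C bonded to C and H → aldehyde).
amide: present (CH(CONH2) — pendant –CONH2: carbonyl C bonded to C and N → amide).
carboxylic acid: present (CH(COOH) — pendant –COOH: carbonyl C bonded to C and –OH → carboxylic acid).
alcohol: absent. In each of CH(COOH) and COOH, the –OH sits on a carbonyl carbon, making it part of a carboxylic acid, not an alcohol.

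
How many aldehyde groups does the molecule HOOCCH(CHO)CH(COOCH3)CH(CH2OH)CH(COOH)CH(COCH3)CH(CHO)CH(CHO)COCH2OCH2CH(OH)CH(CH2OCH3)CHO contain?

4

Working along the chain:
  HOOC: –COOH: carbonyl C bonded to –OH and C → carboxylic acid (the –OH is not a separate alcohol).
  CH(CHO): pendant –CHO: carbonyl C bonded to C and H → aldehyde.
  CH(COOCH3): pendant –COOCH3: carbonyl C bonded to C and –OCH3 → ester.
  CH(CH2OH): pendant –CH2OH on an sp³ backbone C → alcohol.
  CH(COOH): pendant –COOH: carbonyl C bonded to C and –OH → carboxylic acid.
  CH(COCH3): pendant –COCH3: carbonyl C bonded to two carbons → ketone.
  CH(CHO): pendant –CHO: carbonyl C bonded to C and H → aldehyde.
  CH(CHO): pendant –CHO: carbonyl C bonded to C and H → aldehyde.
  CO: –C(=O)– with carbon on both sides → ketone.
  CH2OCH2: C–O–C with sp³ carbons on both sides and no adjacent C=O → ether.
  CH(OH): –OH on an sp³ carbon → alcohol (secondary).
  CH(CH2OCH3): pendant –CH2OCH3: C–O–C linkage → ether.
  CHO: terminal –CHO: carbonyl C bonded to H and C → aldehyde.
Aldehyde appears at: CH(CHO), CH(CHO), CH(CHO), CHO → 4.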